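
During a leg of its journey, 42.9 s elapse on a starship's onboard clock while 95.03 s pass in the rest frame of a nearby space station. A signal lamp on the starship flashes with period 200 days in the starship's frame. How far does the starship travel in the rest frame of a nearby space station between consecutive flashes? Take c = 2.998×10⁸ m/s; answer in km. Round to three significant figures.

From Δt = γΔτ: γ = 95.03/42.9 = 2.21515.
β = √(1 − 1/γ²) = 0.8923. Lab-frame period = γτ = 2.21515×200 days = 443.03 days. Distance = βc × γτ = 0.8923 × 2.998×10⁸ m/s × 38277792 s = 1.0240×10^16 m = 1.02×10^13 km.

1.02×10^13 km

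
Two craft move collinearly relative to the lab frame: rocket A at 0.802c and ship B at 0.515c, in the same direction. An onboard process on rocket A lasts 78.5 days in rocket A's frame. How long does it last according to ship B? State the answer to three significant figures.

90.0 days

The velocity of rocket A relative to ship B is (0.802 − 0.515)c / (1 − 0.802×0.515) = 0.48895c; relative speed 0.48895c.
γ for this relative speed: γ = 1/√(1 − 0.239072) = 1.1464.
The clock on rocket A records proper time, so ship B measures Δt = γΔτ = 1.1464 × 78.5 = 90.0 days.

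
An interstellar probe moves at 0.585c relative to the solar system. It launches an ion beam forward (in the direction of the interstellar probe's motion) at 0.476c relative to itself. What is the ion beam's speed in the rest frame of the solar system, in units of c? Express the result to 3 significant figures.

In units of c, u = (u' + v)/(1 + u'v) with u' = 0.476 and v = 0.585.
Numerator: 0.476 + 0.585 = 1.061. Denominator: 1 + (0.476)(0.585) = 1.27846.
u = 1.061/1.27846 = 0.8299, so the speed is 0.830c.

0.830c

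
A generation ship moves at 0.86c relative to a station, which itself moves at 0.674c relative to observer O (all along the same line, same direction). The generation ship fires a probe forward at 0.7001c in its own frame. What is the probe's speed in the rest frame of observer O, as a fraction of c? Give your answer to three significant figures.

0.995c

Compose velocities in two stages. Stage 1 (into S'): u₁ = (0.7001+0.86)/(1+0.7001×0.86) = 0.97379.
Stage 2 (into S): u = (0.97379+0.674)/(1+0.97379×0.674) = 0.99484, so the speed is 0.995c.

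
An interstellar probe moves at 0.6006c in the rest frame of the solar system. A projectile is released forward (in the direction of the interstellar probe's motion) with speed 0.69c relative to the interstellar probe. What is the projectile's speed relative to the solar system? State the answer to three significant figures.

0.912c

In units of c, u = (u' + v)/(1 + u'v) with u' = 0.69 and v = 0.6006.
Numerator: 0.69 + 0.6006 = 1.2906. Denominator: 1 + (0.69)(0.6006) = 1.414414.
u = 1.2906/1.414414 = 0.91246, so the speed is 0.912c.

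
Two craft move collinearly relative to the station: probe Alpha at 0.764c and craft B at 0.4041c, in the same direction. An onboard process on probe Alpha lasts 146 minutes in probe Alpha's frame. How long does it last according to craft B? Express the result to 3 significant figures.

Speed of probe Alpha in craft B's frame: u = (v_A − v_B)/(1 − v_A v_B/c²) = (0.764 − 0.4041)/(1 − 0.764×0.4041) = 0.3599/0.6912676 = 0.52064; |u| = 0.52064c.
At |u| = 0.52064c, γ = (1 − 0.271066)^(−1/2) = 1.1713.
The clock on probe Alpha records proper time, so craft B measures Δt = γΔτ = 1.1713 × 146 = 171 minutes.

171 minutes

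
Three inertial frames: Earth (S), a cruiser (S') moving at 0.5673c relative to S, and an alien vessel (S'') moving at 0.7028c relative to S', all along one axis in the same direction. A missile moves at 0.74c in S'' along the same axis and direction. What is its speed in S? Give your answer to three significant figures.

0.986c

Compose velocities in two stages. Stage 1 (into S'): u₁ = (0.74+0.7028)/(1+0.74×0.7028) = 0.94917.
Stage 2 (into S): u = (0.94917+0.5673)/(1+0.94917×0.5673) = 0.9857, so the speed is 0.986c.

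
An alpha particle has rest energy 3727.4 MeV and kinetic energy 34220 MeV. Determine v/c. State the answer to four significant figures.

0.9952

γ = 1 + K/(mc²) = 1 + 34220/3727.4 = 10.181.
β = √(1 − 1/γ²) = √(1 − 0.0096476) = √0.9903524 = 0.9952.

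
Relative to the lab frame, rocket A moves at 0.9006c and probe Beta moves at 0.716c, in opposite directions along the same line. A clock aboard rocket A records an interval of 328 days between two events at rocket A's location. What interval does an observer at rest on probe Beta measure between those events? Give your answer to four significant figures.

Speed of rocket A in probe Beta's frame: u = (v_A + v_B)/(1 + v_A v_B/c²) = (0.9006 + 0.716)/(1 + 0.9006×0.716) = 1.6166/1.6448296 = 0.98284; |u| = 0.98284c.
γ for this relative speed: γ = 1/√(1 − 0.965974) = 5.4212.
Rocket A's interval is proper; time dilation gives Δt_B = γΔτ = 5.4212 × 328 days = 1778 days.

1778 days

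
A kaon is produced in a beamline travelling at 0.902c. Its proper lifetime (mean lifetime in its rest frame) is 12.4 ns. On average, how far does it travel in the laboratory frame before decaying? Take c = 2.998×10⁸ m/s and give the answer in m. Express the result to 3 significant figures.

Lorentz factor: γ = (1 − 0.813604)^(−1/2) = 2.3162.
Lab-frame lifetime: Δt = γτ = 2.3162 × 12.4 ns = 28.721 ns.
Distance: d = vΔt = 0.902 × 2.998×10⁸ m/s × 2.8721×10^-8 s = 7.77 m.

7.77 m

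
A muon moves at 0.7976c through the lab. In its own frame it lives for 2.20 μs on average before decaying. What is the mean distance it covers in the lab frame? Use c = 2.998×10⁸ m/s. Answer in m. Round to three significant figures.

γ = 1/√(1 − β²) = 1/√(1 − 0.63616576) = 1/√0.36383424 = 1/0.603187 = 1.6579.
Lab-frame lifetime: Δt = γτ = 1.6579 × 2.20 μs = 3.6474 μs.
Distance: d = vΔt = 0.7976 × 2.998×10⁸ m/s × 3.6474×10^-6 s = 872 m.

872 m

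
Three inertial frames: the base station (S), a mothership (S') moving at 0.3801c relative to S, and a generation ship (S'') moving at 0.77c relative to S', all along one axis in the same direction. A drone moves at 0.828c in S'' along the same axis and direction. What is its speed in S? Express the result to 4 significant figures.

0.9891c

Compose velocities in two stages. Stage 1 (into S'): u₁ = (0.828+0.77)/(1+0.828×0.77) = 0.97584.
Stage 2 (into S): u = (0.97584+0.3801)/(1+0.97584×0.3801) = 0.98908, so the speed is 0.9891c.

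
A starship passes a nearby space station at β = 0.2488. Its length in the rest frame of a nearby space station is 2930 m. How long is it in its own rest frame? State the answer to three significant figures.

γ = 1/√(1 − β²) = 1/√(1 − 0.06190144) = 1/√0.93809856 = 1/0.968555 = 1.0325.
Proper length: L₀ = γ·L = 1.0325 × 2930 = 3030 m.

3030 m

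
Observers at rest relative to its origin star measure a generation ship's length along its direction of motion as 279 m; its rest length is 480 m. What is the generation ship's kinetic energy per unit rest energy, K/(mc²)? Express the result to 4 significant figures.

0.7204

Length contraction gives γ = L₀/L = 480/279 = 1.72043.
Since K = (γ−1)mc², K/(mc²) = 1.72043 − 1 = 0.7204.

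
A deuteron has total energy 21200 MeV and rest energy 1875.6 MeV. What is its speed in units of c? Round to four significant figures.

Total energy E = γmc² gives γ = 21200/1875.6 = 11.303.
Hence β = √(1 − 1/γ²) = √(1 − 0.00782731) = √0.99217269 = 0.9961.

0.9961c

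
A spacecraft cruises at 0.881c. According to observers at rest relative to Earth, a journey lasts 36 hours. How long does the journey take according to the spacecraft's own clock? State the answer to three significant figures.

γ = 1/√(1 − β²) = 1/√(1 − 0.776161) = 1/√0.223839 = 1/0.473116 = 2.1136.
The spacecraft's clock runs slow as seen from Earth, so Δτ = Δt/γ = 36/2.1136 = 17.0 hours.

17.0 hours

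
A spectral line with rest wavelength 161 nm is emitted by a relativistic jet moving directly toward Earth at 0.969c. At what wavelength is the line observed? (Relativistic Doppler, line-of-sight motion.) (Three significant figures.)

20.2 nm

Relativistic Doppler for wavelength: λ_obs = λ_src · √((1−β)/(1+β)).
With β = 0.969: factor = √(0.031/1.969) = 0.12548.
λ_obs = 161 × 0.12548 = 20.2 nm.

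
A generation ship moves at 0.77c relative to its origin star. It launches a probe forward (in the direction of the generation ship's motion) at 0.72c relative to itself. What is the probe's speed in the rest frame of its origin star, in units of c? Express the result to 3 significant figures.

0.959c

In units of c, u = (u' + v)/(1 + u'v) with u' = 0.72 and v = 0.77.
Numerator: 0.72 + 0.77 = 1.49. Denominator: 1 + (0.72)(0.77) = 1.5544.
u = 1.49/1.5544 = 0.95857, so the speed is 0.959c.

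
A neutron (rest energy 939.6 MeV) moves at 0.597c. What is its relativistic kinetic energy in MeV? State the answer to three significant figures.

232 MeV

γ = 1/√(1 − β²) = 1/√(1 − 0.356409) = 1/√0.643591 = 1/0.802241 = 1.24651.
Kinetic energy: K = (γ − 1)mc² = (1.24651 − 1) × 939.6 MeV = 0.24651 × 939.6 = 232 MeV.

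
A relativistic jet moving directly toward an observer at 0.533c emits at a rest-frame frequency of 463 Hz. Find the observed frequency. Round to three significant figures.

Relativistic Doppler (source moving toward): f_obs = f_src · √((1+β)/(1−β)).
With β = 0.533: factor = √(1.533/0.467) = 1.8118.
f_obs = 463 × 1.8118 = 839 Hz.

839 Hz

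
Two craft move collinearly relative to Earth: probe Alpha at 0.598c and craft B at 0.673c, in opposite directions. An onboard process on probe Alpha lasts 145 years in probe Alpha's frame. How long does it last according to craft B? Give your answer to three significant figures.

343 years

Transform probe Alpha's velocity into craft B's frame: (0.598 + 0.673)/(1 + 0.598·0.673) = 1.271/1.402454, so the relative speed is 0.90627c.
At |u| = 0.90627c, γ = (1 − 0.821325)^(−1/2) = 2.3657.
The clock on probe Alpha records proper time, so craft B measures Δt = γΔτ = 2.3657 × 145 = 343 years.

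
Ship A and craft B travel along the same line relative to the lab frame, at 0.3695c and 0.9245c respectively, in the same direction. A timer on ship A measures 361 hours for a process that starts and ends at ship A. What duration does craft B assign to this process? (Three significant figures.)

671 hours

Transform ship A's velocity into craft B's frame: (0.3695 − 0.9245)/(1 − 0.3695·0.9245) = −0.555/0.65839725, so the relative speed is 0.84296c.
At |u| = 0.84296c, γ = (1 − 0.710582)^(−1/2) = 1.8588.
The clock on ship A records proper time, so craft B measures Δt = γΔτ = 1.8588 × 361 = 671 hours.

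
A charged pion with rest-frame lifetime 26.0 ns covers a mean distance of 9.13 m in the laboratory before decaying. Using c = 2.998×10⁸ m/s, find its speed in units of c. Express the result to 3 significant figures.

0.761c

d = βγcτ ⇒ βγ = d/(cτ) = 9.130 m / (7.7948 m) = 1.1713.
β = (βγ)/√(1+(βγ)²) = 1.1713/√2.37194 = 0.761.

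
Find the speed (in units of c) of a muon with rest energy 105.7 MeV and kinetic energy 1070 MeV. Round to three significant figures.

0.996c

K = (γ−1)mc², so γ = 1 + 1070/105.7 = 11.123.
Then v/c = √(1 − γ⁻²) = √(1 − 0.00808269) = √0.99191731 = 0.996.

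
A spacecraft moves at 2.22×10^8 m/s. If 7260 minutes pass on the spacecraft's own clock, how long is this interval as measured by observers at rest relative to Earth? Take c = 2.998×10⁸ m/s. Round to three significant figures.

β = v/c = (2.22×10^8 m/s)/(2.998×10⁸ m/s) = 0.740494.
Lorentz factor: γ = (1 − 0.5483314)^(−1/2) = 1.488.
Time dilation: Δt = γ·Δτ = 1.488 × 7260 = 10800 minutes.

10800 minutes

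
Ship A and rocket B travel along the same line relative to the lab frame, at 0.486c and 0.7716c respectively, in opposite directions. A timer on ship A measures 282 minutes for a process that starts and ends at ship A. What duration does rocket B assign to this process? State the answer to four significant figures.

697.5 minutes

Speed of ship A in rocket B's frame: u = (v_A + v_B)/(1 + v_A v_B/c²) = (0.486 + 0.7716)/(1 + 0.486×0.7716) = 1.2576/1.3749976 = 0.91462; |u| = 0.91462c.
γ for this relative speed: γ = 1/√(1 − 0.83653) = 2.4733.
Ship A's interval is proper; time dilation gives Δt_B = γΔτ = 2.4733 × 282 minutes = 697.5 minutes.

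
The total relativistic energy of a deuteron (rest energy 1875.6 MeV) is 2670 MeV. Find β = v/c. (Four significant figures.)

γ = E/(mc²) = 2670/1875.6 = 1.4235.
β = √(1 − 1/γ²) = √(1 − 0.493498) = √0.506502 = 0.7117.

0.7117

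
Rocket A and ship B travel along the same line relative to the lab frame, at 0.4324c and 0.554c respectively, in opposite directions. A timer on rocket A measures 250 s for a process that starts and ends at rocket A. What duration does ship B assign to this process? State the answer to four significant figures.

Speed of rocket A in ship B's frame: u = (v_A + v_B)/(1 + v_A v_B/c²) = (0.4324 + 0.554)/(1 + 0.4324×0.554) = 0.9864/1.2395496 = 0.79577; |u| = 0.79577c.
γ for this relative speed: γ = 1/√(1 − 0.63325) = 1.6513.
The clock on rocket A records proper time, so ship B measures Δt = γΔτ = 1.6513 × 250 = 412.8 s.

412.8 s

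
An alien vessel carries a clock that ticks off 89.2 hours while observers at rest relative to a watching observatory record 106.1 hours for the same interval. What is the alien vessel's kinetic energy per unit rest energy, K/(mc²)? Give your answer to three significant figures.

γ = Δt/Δτ = 106.1/89.2 = 1.18946.
K/(mc²) = γ − 1 = 1.18946 − 1 = 0.189.

0.189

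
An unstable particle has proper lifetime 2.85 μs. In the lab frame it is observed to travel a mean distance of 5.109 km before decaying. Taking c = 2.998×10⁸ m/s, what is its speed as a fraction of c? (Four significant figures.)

Lab distance = (lab lifetime)·v = γτ·βc, so βγ = d/(cτ) = 5109/(2.998×10⁸ × 2.850×10^-6) = 5.9794.
With βγ = 5.9794: γ² = 1 + (βγ)² = 36.7532, and β = (βγ)/γ = 5.9794/6.06244 = 0.9863.

0.9863c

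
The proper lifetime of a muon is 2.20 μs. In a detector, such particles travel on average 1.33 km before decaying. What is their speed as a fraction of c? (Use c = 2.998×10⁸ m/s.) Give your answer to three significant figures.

0.896c

d = βγcτ ⇒ βγ = d/(cτ) = 1330 m / (659.56 m) = 2.0165.
β = (βγ)/√(1+(βγ)²) = 2.0165/√5.06627 = 0.896.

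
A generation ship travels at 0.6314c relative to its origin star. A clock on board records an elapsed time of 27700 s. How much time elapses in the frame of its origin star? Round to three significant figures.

β² = 0.39866596, so γ = 1/√0.60133404 = 1.2896.
The onboard clock measures proper time, so the interval in the rest frame of its origin star is dilated: Δt = γ·Δτ = 1.2896 × 27700 s = 35700 s.

35700 s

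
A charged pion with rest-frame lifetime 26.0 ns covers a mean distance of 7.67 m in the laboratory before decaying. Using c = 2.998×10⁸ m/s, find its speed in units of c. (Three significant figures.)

Let x = d/(cτ) = 7.670 m / (2.998×10⁸ m/s × 2.600×10^-8 s) = 0.98399. Since d = βγcτ, x = βγ = β/√(1−β²).
Solving: β² = x²/(1+x²) = 0.968236/1.968236 = 0.491931, so β = 0.701.

0.701c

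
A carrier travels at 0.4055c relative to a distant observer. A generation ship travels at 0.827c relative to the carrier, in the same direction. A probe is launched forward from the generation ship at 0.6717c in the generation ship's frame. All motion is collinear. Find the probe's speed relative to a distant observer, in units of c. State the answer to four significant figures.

First combine the probe and generation ship (S''→S'): u₁ = (0.6717 + 0.827)/(1 + 0.6717×0.827) = 1.4987/1.5554959 = 0.96349.
Then combine with the carrier (S'→S): u = (0.96349 + 0.4055)/(1 + 0.96349×0.4055) = 1.36899/1.390695195 = 0.98439.

0.9844c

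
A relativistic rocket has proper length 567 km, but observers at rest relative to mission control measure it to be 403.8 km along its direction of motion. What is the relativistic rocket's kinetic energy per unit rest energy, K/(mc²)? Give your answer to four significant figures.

0.4042

Length contraction gives γ = L₀/L = 567/403.8 = 1.40416.
K/(mc²) = γ − 1 = 1.40416 − 1 = 0.4042.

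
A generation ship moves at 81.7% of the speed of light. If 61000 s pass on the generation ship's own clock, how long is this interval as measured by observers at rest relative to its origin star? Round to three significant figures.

1.06×10^5 s

β² = 0.667489, so γ = 1/√0.332511 = 1.7342.
The onboard clock measures proper time, so the interval in the rest frame of its origin star is dilated: Δt = γ·Δτ = 1.7342 × 61000 s = 1.06×10^5 s.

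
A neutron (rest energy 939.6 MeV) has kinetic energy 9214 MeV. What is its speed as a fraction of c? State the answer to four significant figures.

0.9957c

K = (γ−1)mc², so γ = 1 + 9214/939.6 = 10.806.
Then v/c = √(1 − γ⁻²) = √(1 − 0.00856387) = √0.99143613 = 0.9957.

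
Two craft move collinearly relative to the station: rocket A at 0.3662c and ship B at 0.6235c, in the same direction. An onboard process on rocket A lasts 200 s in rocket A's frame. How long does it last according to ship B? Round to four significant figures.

212.1 s

The velocity of rocket A relative to ship B is (0.3662 − 0.6235)c / (1 − 0.3662×0.6235) = −0.33343c; relative speed 0.33343c.
γ for this relative speed: γ = 1/√(1 − 0.111176) = 1.0607.
The clock on rocket A records proper time, so ship B measures Δt = γΔτ = 1.0607 × 200 = 212.1 s.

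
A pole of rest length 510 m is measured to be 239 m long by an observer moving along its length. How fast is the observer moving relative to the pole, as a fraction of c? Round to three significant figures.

0.883c

Length contraction gives γ = L₀/L = 510/239 = 2.1339.
β = √(1 − 1/γ²) = √0.78039 = 0.883.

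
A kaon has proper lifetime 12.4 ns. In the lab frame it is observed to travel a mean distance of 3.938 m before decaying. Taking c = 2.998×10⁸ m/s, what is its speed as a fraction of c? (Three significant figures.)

d = βγcτ ⇒ βγ = d/(cτ) = 3.938 m / (3.71752 m) = 1.0593.
β = (βγ)/√(1+(βγ)²) = 1.0593/√2.12212 = 0.727.

0.727c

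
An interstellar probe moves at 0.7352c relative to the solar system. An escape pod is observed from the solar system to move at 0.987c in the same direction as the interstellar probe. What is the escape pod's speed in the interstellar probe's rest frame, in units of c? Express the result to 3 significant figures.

0.918c

Transform to the interstellar probe's frame: u' = (u − v)/(1 − uv/c²).
u' = (0.987 − 0.7352)/(1 − 0.987×0.7352) = 0.2518/0.2743576 = 0.91778.
Speed in the interstellar probe's frame: 0.918c (in the same direction).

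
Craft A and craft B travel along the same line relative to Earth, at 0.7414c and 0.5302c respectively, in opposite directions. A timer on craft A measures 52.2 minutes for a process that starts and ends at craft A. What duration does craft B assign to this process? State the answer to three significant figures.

Speed of craft A in craft B's frame: u = (v_A + v_B)/(1 + v_A v_B/c²) = (0.7414 + 0.5302)/(1 + 0.7414×0.5302) = 1.2716/1.39309028 = 0.91279; |u| = 0.91279c.
At |u| = 0.91279c, γ = (1 − 0.833186)^(−1/2) = 2.4484.
The clock on craft A records proper time, so craft B measures Δt = γΔτ = 2.4484 × 52.2 = 128 minutes.

128 minutes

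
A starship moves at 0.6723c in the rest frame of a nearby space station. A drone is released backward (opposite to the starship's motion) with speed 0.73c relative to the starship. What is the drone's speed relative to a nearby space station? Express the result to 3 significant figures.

0.113c

Relativistic velocity addition: u = (u' + v)/(1 + u'v/c²), with u' = −0.73c and v = 0.6723c.
Numerator: −0.73 + 0.6723 = −0.0577. Denominator: 1 + (−0.73)(0.6723) = 0.509221.
u = −0.0577/0.509221 = −0.11331, so the speed is 0.113c.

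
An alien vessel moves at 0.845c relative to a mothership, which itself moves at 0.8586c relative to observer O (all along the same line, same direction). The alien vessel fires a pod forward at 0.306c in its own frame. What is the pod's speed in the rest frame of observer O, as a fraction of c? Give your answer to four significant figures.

0.9932c

First combine the pod and alien vessel (S''→S'): u₁ = (0.306 + 0.845)/(1 + 0.306×0.845) = 1.151/1.25857 = 0.91453.
Then combine with the mothership (S'→S): u = (0.91453 + 0.8586)/(1 + 0.91453×0.8586) = 1.77313/1.785215458 = 0.99323.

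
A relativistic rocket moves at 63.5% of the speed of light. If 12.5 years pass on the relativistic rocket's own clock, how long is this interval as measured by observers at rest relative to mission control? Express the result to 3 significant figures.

16.2 years

Lorentz factor: γ = (1 − 0.403225)^(−1/2) = 1.2945.
Time dilation: Δt = γ·Δτ = 1.2945 × 12.5 = 16.2 years.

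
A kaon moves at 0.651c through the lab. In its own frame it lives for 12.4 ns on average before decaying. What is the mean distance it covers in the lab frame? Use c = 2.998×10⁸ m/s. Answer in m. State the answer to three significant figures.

γ = 1/√(1 − β²) = 1/√(1 − 0.423801) = 1/√0.576199 = 1/0.759078 = 1.3174.
Lab-frame lifetime: Δt = γτ = 1.3174 × 12.4 ns = 16.336 ns.
Distance: d = vΔt = 0.651 × 2.998×10⁸ m/s × 1.6336×10^-8 s = 3.19 m.

3.19 m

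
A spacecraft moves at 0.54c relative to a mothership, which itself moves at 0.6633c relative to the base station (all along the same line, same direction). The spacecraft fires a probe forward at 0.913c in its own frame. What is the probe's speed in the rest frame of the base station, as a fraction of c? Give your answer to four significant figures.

0.9945c

Apply u = (u'+v)/(1+u'v) twice. Probe in the mothership frame: (0.913+0.54)/(1+0.913·0.54) = 1.453/1.49302 = 0.9732c.
That velocity, transformed to the rest frame of the base station: (0.9732+0.6633)/(1+0.9732·0.6633) = 1.6365/1.64552356 = 0.99452c.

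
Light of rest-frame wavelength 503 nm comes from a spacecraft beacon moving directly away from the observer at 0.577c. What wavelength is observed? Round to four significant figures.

971.2 nm

Relativistic Doppler for wavelength: λ_obs = λ_src · √((1+β)/(1−β)).
With β = 0.577: factor = √(1.577/0.423) = 1.9308.
λ_obs = 503 × 1.9308 = 971.2 nm.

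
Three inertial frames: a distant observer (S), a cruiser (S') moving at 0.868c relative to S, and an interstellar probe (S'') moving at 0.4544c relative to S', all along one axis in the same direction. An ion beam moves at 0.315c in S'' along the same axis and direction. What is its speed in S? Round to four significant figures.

0.9728c

First combine the ion beam and interstellar probe (S''→S'): u₁ = (0.315 + 0.4544)/(1 + 0.315×0.4544) = 0.7694/1.143136 = 0.67306.
Then combine with the cruiser (S'→S): u = (0.67306 + 0.868)/(1 + 0.67306×0.868) = 1.54106/1.58421608 = 0.97276.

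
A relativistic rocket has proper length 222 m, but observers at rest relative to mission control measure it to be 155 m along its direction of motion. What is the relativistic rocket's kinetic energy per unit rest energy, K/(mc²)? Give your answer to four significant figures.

0.4323

γ = L₀/L = 222/155 = 1.43226.
Since K = (γ−1)mc², K/(mc²) = 1.43226 − 1 = 0.4323.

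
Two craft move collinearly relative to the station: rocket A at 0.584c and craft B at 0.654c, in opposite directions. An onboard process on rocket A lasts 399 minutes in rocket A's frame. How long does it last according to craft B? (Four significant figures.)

897.9 minutes

The velocity of rocket A relative to craft B is (0.584 + 0.654)c / (1 + 0.584×0.654) = 0.89584c; relative speed 0.89584c.
γ for this relative speed: γ = 1/√(1 − 0.802529) = 2.2503.
Rocket A's interval is proper; time dilation gives Δt_B = γΔτ = 2.2503 × 399 minutes = 897.9 minutes.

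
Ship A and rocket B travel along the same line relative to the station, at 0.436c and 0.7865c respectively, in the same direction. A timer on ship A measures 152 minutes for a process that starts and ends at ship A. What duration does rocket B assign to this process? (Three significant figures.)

180 minutes

Speed of ship A in rocket B's frame: u = (v_A − v_B)/(1 − v_A v_B/c²) = (0.436 − 0.7865)/(1 − 0.436×0.7865) = −0.3505/0.657086 = −0.53342; |u| = 0.53342c.
At |u| = 0.53342c, γ = (1 − 0.284537)^(−1/2) = 1.1822.
The clock on ship A records proper time, so rocket B measures Δt = γΔτ = 1.1822 × 152 = 180 minutes.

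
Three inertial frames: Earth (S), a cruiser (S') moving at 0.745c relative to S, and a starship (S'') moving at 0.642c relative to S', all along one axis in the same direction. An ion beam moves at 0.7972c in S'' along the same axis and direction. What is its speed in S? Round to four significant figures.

First combine the ion beam and starship (S''→S'): u₁ = (0.7972 + 0.642)/(1 + 0.7972×0.642) = 1.4392/1.5118024 = 0.95198.
Then combine with the cruiser (S'→S): u = (0.95198 + 0.745)/(1 + 0.95198×0.745) = 1.69698/1.7092251 = 0.99284.

0.9928c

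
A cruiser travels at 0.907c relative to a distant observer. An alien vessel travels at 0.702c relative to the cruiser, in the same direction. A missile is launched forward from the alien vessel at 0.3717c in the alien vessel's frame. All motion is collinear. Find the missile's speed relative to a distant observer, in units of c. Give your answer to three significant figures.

0.992c

Apply u = (u'+v)/(1+u'v) twice. Missile in the cruiser frame: (0.3717+0.702)/(1+0.3717·0.702) = 1.0737/1.2609334 = 0.85151c.
That velocity, transformed to the rest frame of a distant observer: (0.85151+0.907)/(1+0.85151·0.907) = 1.75851/1.77231957 = 0.99221c.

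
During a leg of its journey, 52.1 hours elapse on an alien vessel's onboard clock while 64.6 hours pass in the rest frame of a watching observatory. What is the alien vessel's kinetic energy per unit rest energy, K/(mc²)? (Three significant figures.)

0.240

The time-dilation ratio gives γ = 64.6/52.1 = 1.23992.
Since K = (γ−1)mc², K/(mc²) = 1.23992 − 1 = 0.240.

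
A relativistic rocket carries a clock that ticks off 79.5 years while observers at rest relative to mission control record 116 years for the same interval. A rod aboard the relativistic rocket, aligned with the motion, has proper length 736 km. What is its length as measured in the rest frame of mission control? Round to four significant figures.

The time-dilation ratio gives γ = 116/79.5 = 1.45912.
L = L₀/γ = 736/1.45912 = 504.4 km.

504.4 km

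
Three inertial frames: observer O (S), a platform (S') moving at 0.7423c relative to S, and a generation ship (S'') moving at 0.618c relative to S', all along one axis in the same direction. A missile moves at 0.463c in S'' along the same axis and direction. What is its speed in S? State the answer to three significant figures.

0.975c

First combine the missile and generation ship (S''→S'): u₁ = (0.463 + 0.618)/(1 + 0.463×0.618) = 1.081/1.286134 = 0.8405.
Then combine with the platform (S'→S): u = (0.8405 + 0.7423)/(1 + 0.8405×0.7423) = 1.5828/1.62390315 = 0.97469.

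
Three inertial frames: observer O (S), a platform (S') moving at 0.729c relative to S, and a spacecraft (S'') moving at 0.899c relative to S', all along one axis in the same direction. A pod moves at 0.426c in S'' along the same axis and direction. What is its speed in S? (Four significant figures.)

0.9933c

First combine the pod and spacecraft (S''→S'): u₁ = (0.426 + 0.899)/(1 + 0.426×0.899) = 1.325/1.382974 = 0.95808.
Then combine with the platform (S'→S): u = (0.95808 + 0.729)/(1 + 0.95808×0.729) = 1.68708/1.69844032 = 0.99331.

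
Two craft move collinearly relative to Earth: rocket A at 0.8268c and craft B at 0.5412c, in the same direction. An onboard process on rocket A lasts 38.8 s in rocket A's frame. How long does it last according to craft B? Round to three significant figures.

45.3 s

Speed of rocket A in craft B's frame: u = (v_A − v_B)/(1 − v_A v_B/c²) = (0.8268 − 0.5412)/(1 − 0.8268×0.5412) = 0.2856/0.55253584 = 0.51689; |u| = 0.51689c.
γ for this relative speed: γ = 1/√(1 − 0.267175) = 1.1682.
The clock on rocket A records proper time, so craft B measures Δt = γΔτ = 1.1682 × 38.8 = 45.3 s.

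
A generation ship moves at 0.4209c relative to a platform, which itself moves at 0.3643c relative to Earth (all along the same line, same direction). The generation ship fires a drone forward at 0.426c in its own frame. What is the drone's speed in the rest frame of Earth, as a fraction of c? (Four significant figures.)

First combine the drone and generation ship (S''→S'): u₁ = (0.426 + 0.4209)/(1 + 0.426×0.4209) = 0.8469/1.1793034 = 0.71814.
Then combine with the platform (S'→S): u = (0.71814 + 0.3643)/(1 + 0.71814×0.3643) = 1.08244/1.261618402 = 0.85798.

0.8580c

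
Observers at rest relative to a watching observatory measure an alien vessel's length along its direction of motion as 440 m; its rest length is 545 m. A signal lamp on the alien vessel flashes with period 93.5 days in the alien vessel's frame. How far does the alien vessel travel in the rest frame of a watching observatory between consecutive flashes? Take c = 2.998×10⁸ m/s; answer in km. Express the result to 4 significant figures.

1.770×10^12 km

Length contraction gives γ = L₀/L = 545/440 = 1.23864.
β = √(1 − 1/γ²) = 0.59009. Lab-frame period = γτ = 1.23864×93.5 days = 115.81 days. Distance = βc × γτ = 0.59009 × 2.998×10⁸ m/s × 10005984 s = 1.7701×10^15 m = 1.770×10^12 km.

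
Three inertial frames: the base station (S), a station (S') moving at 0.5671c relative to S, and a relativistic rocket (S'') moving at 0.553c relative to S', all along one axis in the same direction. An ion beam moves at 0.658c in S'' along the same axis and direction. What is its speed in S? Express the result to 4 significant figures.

Apply u = (u'+v)/(1+u'v) twice. Ion beam in the station frame: (0.658+0.553)/(1+0.658·0.553) = 1.211/1.363874 = 0.88791c.
That velocity, transformed to the rest frame of the base station: (0.88791+0.5671)/(1+0.88791·0.5671) = 1.45501/1.503533761 = 0.96773c.

0.9677c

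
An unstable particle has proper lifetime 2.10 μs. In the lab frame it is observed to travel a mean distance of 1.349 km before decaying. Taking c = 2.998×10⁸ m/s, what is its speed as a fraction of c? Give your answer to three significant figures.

0.906c

d = βγcτ ⇒ βγ = d/(cτ) = 1349 m / (629.58 m) = 2.1427.
β = (βγ)/√(1+(βγ)²) = 2.1427/√5.59116 = 0.906.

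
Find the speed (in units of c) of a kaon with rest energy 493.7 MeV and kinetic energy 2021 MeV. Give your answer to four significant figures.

0.9805c

γ = 1 + K/(mc²) = 1 + 2021/493.7 = 5.0936.
β = √(1 − 1/γ²) = √(1 − 0.0385434) = √0.9614566 = 0.9805.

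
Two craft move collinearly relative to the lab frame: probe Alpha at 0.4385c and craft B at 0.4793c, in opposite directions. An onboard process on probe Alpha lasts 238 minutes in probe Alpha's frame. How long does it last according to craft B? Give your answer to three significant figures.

365 minutes

The velocity of probe Alpha relative to craft B is (0.4385 + 0.4793)c / (1 + 0.4385×0.4793) = 0.7584c; relative speed 0.7584c.
γ for this relative speed: γ = 1/√(1 − 0.575171) = 1.5342.
Probe Alpha's interval is proper; time dilation gives Δt_B = γΔτ = 1.5342 × 238 minutes = 365 minutes.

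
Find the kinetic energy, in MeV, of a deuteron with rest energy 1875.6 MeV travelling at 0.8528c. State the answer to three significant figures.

With β = 0.8528, γ = 1/√(1 − 0.8528²) = 1/√0.27273216 = 1.91484.
Kinetic energy: K = (γ − 1)mc² = (1.91484 − 1) × 1875.6 MeV = 0.91484 × 1875.6 = 1720 MeV.

1720 MeV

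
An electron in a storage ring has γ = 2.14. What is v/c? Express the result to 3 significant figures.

β = √(1 − 1/γ²) = √(1 − 1/4.5796) = √0.78164 = 0.884.

0.884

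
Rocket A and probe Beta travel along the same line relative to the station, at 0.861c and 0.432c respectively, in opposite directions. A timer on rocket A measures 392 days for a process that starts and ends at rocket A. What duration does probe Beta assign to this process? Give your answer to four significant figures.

1172 days

The velocity of rocket A relative to probe Beta is (0.861 + 0.432)c / (1 + 0.861×0.432) = 0.94245c; relative speed 0.94245c.
At |u| = 0.94245c, γ = (1 − 0.888212)^(−1/2) = 2.9909.
Rocket A's interval is proper; time dilation gives Δt_B = γΔτ = 2.9909 × 392 days = 1172 days.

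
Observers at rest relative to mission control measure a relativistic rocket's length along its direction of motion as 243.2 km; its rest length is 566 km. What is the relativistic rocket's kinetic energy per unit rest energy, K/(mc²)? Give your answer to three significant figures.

γ = L₀/L = 566/243.2 = 2.3273.
Since K = (γ−1)mc², K/(mc²) = 2.3273 − 1 = 1.33.

1.33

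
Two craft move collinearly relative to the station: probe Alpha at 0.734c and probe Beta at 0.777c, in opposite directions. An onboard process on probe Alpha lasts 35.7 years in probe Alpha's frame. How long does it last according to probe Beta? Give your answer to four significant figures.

131.1 years

The velocity of probe Alpha relative to probe Beta is (0.734 + 0.777)c / (1 + 0.734×0.777) = 0.96223c; relative speed 0.96223c.
At |u| = 0.96223c, γ = (1 − 0.925887)^(−1/2) = 3.6733.
The clock on probe Alpha records proper time, so probe Beta measures Δt = γΔτ = 3.6733 × 35.7 = 131.1 years.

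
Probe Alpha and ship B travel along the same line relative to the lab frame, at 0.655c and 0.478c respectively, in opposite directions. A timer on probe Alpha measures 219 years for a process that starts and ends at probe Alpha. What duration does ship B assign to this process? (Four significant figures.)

The velocity of probe Alpha relative to ship B is (0.655 + 0.478)c / (1 + 0.655×0.478) = 0.86285c; relative speed 0.86285c.
γ for this relative speed: γ = 1/√(1 − 0.74451) = 1.9784.
The clock on probe Alpha records proper time, so ship B measures Δt = γΔτ = 1.9784 × 219 = 433.3 years.

433.3 years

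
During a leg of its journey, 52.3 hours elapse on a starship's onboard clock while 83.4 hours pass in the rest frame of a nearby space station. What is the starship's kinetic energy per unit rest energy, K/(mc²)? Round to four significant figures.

From Δt = γΔτ: γ = 83.4/52.3 = 1.59465.
K/(mc²) = γ − 1 = 1.59465 − 1 = 0.5946.

0.5946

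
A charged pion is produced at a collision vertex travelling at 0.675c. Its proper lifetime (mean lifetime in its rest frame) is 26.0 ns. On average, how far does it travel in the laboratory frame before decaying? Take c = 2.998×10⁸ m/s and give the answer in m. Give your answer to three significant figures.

7.13 m

With β = 0.675, γ = 1/√(1 − 0.675²) = 1/√0.544375 = 1.3553.
Lab-frame lifetime: Δt = γτ = 1.3553 × 26.0 ns = 35.238 ns.
Distance: d = vΔt = 0.675 × 2.998×10⁸ m/s × 3.5238×10^-8 s = 7.13 m.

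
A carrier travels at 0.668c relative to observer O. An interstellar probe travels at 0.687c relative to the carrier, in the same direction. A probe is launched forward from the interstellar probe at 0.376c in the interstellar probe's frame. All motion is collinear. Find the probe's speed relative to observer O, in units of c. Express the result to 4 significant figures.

Compose velocities in two stages. Stage 1 (into S'): u₁ = (0.376+0.687)/(1+0.376×0.687) = 0.84478.
Stage 2 (into S): u = (0.84478+0.668)/(1+0.84478×0.668) = 0.96706, so the speed is 0.9671c.

0.9671c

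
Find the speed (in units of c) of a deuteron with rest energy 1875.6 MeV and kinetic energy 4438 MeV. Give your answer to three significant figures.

0.955c

K = (γ−1)mc², so γ = 1 + 4438/1875.6 = 3.3662.
Then v/c = √(1 − γ⁻²) = √(1 − 0.0882511) = √0.9117489 = 0.955.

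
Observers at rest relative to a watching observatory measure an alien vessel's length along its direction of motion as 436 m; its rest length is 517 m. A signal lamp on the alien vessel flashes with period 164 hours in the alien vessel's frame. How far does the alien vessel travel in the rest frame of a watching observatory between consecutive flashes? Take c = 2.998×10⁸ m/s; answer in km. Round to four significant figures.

Length contraction gives γ = L₀/L = 517/436 = 1.18578.
β = √(1 − 1/γ²) = 0.5374. Lab-frame period = γτ = 1.18578×164 hours = 194.47 hours. Distance = βc × γτ = 0.5374 × 2.998×10⁸ m/s × 700092 s = 1.1279×10^14 m = 1.128×10^11 km.

1.128×10^11 km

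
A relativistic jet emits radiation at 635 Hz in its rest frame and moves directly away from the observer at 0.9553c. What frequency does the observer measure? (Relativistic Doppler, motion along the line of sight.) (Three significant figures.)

Relativistic Doppler (source moving away): f_obs = f_src · √((1−β)/(1+β)).
With β = 0.9553: factor = √(0.0447/1.9553) = 0.1512.
f_obs = 635 × 0.1512 = 96.0 Hz.

96.0 Hz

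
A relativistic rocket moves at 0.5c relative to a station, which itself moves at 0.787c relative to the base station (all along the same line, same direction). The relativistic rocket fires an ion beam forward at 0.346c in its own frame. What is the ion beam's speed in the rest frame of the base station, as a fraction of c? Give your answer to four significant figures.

0.9621c

First combine the ion beam and relativistic rocket (S''→S'): u₁ = (0.346 + 0.5)/(1 + 0.346×0.5) = 0.846/1.173 = 0.72123.
Then combine with the station (S'→S): u = (0.72123 + 0.787)/(1 + 0.72123×0.787) = 1.50823/1.56760801 = 0.96212.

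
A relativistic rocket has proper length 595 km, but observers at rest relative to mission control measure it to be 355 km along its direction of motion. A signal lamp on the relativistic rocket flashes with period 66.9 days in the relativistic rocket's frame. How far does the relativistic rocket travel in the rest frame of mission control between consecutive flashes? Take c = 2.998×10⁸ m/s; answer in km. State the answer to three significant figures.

2.33×10^12 km

Length contraction gives γ = L₀/L = 595/355 = 1.67606.
β = √(1 − 1/γ²) = 0.80251. Lab-frame period = γτ = 1.67606×66.9 days = 112.13 days. Distance = βc × γτ = 0.80251 × 2.998×10⁸ m/s × 9688032 s = 2.3309×10^15 m = 2.33×10^12 km.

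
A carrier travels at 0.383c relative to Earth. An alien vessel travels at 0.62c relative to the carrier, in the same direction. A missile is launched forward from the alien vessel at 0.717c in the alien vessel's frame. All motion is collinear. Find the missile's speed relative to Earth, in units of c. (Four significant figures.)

0.9661c

First combine the missile and alien vessel (S''→S'): u₁ = (0.717 + 0.62)/(1 + 0.717×0.62) = 1.337/1.44454 = 0.92555.
Then combine with the carrier (S'→S): u = (0.92555 + 0.383)/(1 + 0.92555×0.383) = 1.30855/1.35448565 = 0.96609.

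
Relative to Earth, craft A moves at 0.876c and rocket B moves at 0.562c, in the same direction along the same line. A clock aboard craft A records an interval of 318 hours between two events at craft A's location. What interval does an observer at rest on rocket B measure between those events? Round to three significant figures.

405 hours

The velocity of craft A relative to rocket B is (0.876 − 0.562)c / (1 − 0.876×0.562) = 0.61849c; relative speed 0.61849c.
At |u| = 0.61849c, γ = (1 − 0.38253)^(−1/2) = 1.2726.
The clock on craft A records proper time, so rocket B measures Δt = γΔτ = 1.2726 × 318 = 405 hours.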